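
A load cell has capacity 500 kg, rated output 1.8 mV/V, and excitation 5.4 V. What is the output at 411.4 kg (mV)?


Vout = rated_output * Vex * (load / capacity).
Vout = 1.8 * 5.4 * (411.4 / 500)
Vout = 1.8 * 5.4 * 0.8228
Vout = 7.998 mV

7.998 mV


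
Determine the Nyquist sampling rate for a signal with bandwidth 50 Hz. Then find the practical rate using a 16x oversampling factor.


By Nyquist theorem, fs_min = 2 * fmax.
fs_min = 2 * 50 = 100 Hz
Practical rate = 16 * fs_min = 16 * 100 = 1600 Hz

fs_min = 100 Hz, fs_practical = 1600 Hz


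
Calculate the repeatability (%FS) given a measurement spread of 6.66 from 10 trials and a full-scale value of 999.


Repeatability = (spread / full scale) * 100%.
R = (6.66 / 999) * 100
R = 0.667 %FS

0.667 %FS


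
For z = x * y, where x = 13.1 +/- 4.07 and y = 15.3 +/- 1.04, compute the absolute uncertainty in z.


For a product z = x*y, the relative uncertainty is:
uz/z = sqrt((ux/x)^2 + (uy/y)^2)
Relative uncertainties: ux/x = 4.07/13.1 = 0.310687
uy/y = 1.04/15.3 = 0.067974
z = 13.1 * 15.3 = 200.4
uz = 200.4 * sqrt(0.310687^2 + 0.067974^2) = 63.744

63.744


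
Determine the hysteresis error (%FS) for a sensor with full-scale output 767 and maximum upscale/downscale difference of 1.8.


Hysteresis = (max difference / full scale) * 100%.
H = (1.8 / 767) * 100
H = 0.235 %FS

0.235 %FS


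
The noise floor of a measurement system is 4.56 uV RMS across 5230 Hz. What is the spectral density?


Noise spectral density = Vrms / sqrt(BW).
NSD = 4.56 / sqrt(5230)
NSD = 4.56 / 72.3187
NSD = 0.0631 uV/sqrt(Hz)

0.0631 uV/sqrt(Hz)


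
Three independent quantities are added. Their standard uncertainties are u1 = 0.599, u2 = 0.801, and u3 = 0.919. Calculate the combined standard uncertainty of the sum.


For a sum of independent quantities, uc = sqrt(u1^2 + u2^2 + u3^2).
uc = sqrt(0.599^2 + 0.801^2 + 0.919^2)
uc = sqrt(0.358801 + 0.641601 + 0.844561)
uc = 1.3583

1.3583


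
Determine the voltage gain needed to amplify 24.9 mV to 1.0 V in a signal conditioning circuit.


Gain = Vout / Vin (converting to same units).
G = 1.0 V / 24.9 mV
G = 1000.0 mV / 24.9 mV
G = 40.16

40.16


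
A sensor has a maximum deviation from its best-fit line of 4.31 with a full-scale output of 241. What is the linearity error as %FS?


Linearity error = (max deviation / full scale) * 100%.
Linearity = (4.31 / 241) * 100
Linearity = 1.788 %FS

1.788 %FS


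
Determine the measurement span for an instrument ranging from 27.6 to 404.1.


Span = upper range - lower range.
Span = 404.1 - (27.6)
Span = 376.5

376.5


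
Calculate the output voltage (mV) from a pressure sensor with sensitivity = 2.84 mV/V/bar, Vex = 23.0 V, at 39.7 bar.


Output = sensitivity * Vex * P.
Vout = 2.84 * 23.0 * 39.7
Vout = 65.32 * 39.7
Vout = 2593.2 mV

2593.2 mV


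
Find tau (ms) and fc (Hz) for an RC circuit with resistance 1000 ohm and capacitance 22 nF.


Time constant: tau = R * C.
tau = 1000 * 2.20e-08 = 2.2e-05 s
tau = 0.022 ms
Cutoff frequency: fc = 1 / (2*pi*R*C).
fc = 1 / (2*pi*2.2e-05) = 7234.32 Hz

tau = 0.022 ms, fc = 7234.32 Hz


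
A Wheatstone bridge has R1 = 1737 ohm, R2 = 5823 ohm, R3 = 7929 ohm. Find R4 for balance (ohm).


At balance: R1*R4 = R2*R3, so R4 = R2*R3/R1.
R4 = 5823 * 7929 / 1737
R4 = 46170567 / 1737
R4 = 26580.64 ohm

26580.64 ohm


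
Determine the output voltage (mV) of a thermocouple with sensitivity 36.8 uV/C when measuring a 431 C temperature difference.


The thermocouple output V = sensitivity * dT.
V = 36.8 uV/C * 431 C
V = 15860.8 uV
V = 15.861 mV

15.861 mV


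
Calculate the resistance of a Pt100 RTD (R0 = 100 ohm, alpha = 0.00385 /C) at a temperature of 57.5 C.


The RTD equation: Rt = R0 * (1 + alpha * T).
Rt = 100 * (1 + 0.00385 * 57.5)
Rt = 100 * (1 + 0.221375)
Rt = 100 * 1.221375
Rt = 122.138 ohm

122.138 ohm


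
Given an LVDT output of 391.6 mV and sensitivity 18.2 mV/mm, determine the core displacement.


Displacement = Vout / sensitivity.
d = 391.6 / 18.2
d = 21.516 mm

21.516 mm


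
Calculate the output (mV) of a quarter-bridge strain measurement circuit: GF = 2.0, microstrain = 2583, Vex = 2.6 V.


Quarter bridge output: Vout = (GF * epsilon * Vex) / 4.
Vout = (2.0 * 2583e-6 * 2.6) / 4
Vout = 0.0134316 / 4 V
Vout = 0.0033579 V = 3.3579 mV

3.3579 mV


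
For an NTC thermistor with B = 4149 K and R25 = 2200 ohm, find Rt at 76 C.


NTC thermistor equation: Rt = R25 * exp(B * (1/T - 1/T25)).
T in Kelvin: 349.15 K, T25 = 298.15 K
1/T - 1/T25 = 1/349.15 - 1/298.15 = -0.00048992
B * (1/T - 1/T25) = 4149 * -0.00048992 = -2.0327
Rt = 2200 * exp(-2.0327) = 288.2 ohm

288.2 ohm


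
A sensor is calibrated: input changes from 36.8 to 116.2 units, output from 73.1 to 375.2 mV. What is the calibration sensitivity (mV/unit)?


Sensitivity = (y2 - y1) / (x2 - x1).
S = (375.2 - 73.1) / (116.2 - 36.8)
S = 302.1 / 79.4
S = 3.8048 mV/unit

3.8048 mV/unit


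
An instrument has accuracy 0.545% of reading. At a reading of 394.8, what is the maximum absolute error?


Absolute error = (accuracy% / 100) * reading.
Error = (0.545 / 100) * 394.8
Error = 0.00545 * 394.8
Error = 2.1517

2.1517


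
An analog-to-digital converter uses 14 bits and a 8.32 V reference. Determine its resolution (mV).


The resolution (LSB) of an ADC is Vref / 2^n.
LSB = 8.32 / 2^14
LSB = 8.32 / 16384
LSB = 0.00050781 V = 0.5078125 mV

0.5078125 mV


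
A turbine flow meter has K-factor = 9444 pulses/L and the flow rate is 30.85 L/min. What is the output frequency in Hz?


Frequency = K * Q / 60 (converting L/min to L/s).
f = 9444 * 30.85 / 60
f = 291347.4 / 60
f = 4855.79 Hz

4855.79 Hz


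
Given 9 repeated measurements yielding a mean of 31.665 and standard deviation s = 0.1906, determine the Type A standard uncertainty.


The standard uncertainty for Type A evaluation is u = s / sqrt(n).
u = 0.1906 / sqrt(9)
u = 0.1906 / 3.0
u = 0.0635

0.0635


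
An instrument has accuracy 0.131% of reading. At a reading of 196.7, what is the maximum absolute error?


Absolute error = (accuracy% / 100) * reading.
Error = (0.131 / 100) * 196.7
Error = 0.00131 * 196.7
Error = 0.2577

0.2577


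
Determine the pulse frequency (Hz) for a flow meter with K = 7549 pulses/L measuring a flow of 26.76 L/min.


Frequency = K * Q / 60 (converting L/min to L/s).
f = 7549 * 26.76 / 60
f = 202011.24 / 60
f = 3366.85 Hz

3366.85 Hz


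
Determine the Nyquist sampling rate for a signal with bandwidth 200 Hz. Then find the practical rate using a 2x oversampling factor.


By Nyquist theorem, fs_min = 2 * fmax.
fs_min = 2 * 200 = 400 Hz
Practical rate = 2 * fs_min = 2 * 400 = 800 Hz

fs_min = 400 Hz, fs_practical = 800 Hz


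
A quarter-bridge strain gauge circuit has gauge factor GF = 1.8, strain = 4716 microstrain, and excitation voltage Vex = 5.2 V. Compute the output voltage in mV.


Quarter bridge output: Vout = (GF * epsilon * Vex) / 4.
Vout = (1.8 * 4716e-6 * 5.2) / 4
Vout = 0.04414176 / 4 V
Vout = 0.01103544 V = 11.0354 mV

11.0354 mV


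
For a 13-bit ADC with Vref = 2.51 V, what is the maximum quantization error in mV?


The maximum quantization error is +/- LSB/2.
LSB = Vref / 2^n = 2.51 / 8192 = 0.0003064 V
Max error = LSB / 2 = 0.0003064 / 2 = 0.0001532 V
Max error = 0.1532 mV

0.1532 mV


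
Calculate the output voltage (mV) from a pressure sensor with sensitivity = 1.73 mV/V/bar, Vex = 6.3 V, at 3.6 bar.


Output = sensitivity * Vex * P.
Vout = 1.73 * 6.3 * 3.6
Vout = 10.899 * 3.6
Vout = 39.24 mV

39.24 mV


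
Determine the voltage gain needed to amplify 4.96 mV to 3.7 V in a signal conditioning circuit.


Gain = Vout / Vin (converting to same units).
G = 3.7 V / 4.96 mV
G = 3700.0 mV / 4.96 mV
G = 745.97

745.97


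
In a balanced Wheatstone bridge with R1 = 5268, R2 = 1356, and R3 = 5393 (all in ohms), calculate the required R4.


At balance: R1*R4 = R2*R3, so R4 = R2*R3/R1.
R4 = 1356 * 5393 / 5268
R4 = 7312908 / 5268
R4 = 1388.18 ohm

1388.18 ohm


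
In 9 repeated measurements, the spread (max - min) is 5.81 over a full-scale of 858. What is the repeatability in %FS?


Repeatability = (spread / full scale) * 100%.
R = (5.81 / 858) * 100
R = 0.677 %FS

0.677 %FS


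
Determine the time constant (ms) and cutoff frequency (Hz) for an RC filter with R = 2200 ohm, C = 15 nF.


Time constant: tau = R * C.
tau = 2200 * 1.50e-08 = 3.3e-05 s
tau = 0.033 ms
Cutoff frequency: fc = 1 / (2*pi*R*C).
fc = 1 / (2*pi*3.3e-05) = 4822.88 Hz

tau = 0.033 ms, fc = 4822.88 Hz


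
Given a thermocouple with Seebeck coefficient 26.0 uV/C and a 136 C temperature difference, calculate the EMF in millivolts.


The thermocouple output V = sensitivity * dT.
V = 26.0 uV/C * 136 C
V = 3536.0 uV
V = 3.536 mV

3.536 mV


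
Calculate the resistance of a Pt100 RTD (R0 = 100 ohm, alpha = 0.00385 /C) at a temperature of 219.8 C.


The RTD equation: Rt = R0 * (1 + alpha * T).
Rt = 100 * (1 + 0.00385 * 219.8)
Rt = 100 * (1 + 0.84623)
Rt = 100 * 1.84623
Rt = 184.623 ohm

184.623 ohm


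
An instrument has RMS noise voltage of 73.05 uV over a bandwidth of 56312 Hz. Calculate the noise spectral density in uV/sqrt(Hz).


Noise spectral density = Vrms / sqrt(BW).
NSD = 73.05 / sqrt(56312)
NSD = 73.05 / 237.3015
NSD = 0.3078 uV/sqrt(Hz)

0.3078 uV/sqrt(Hz)


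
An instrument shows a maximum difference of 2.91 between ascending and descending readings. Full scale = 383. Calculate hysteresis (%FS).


Hysteresis = (max difference / full scale) * 100%.
H = (2.91 / 383) * 100
H = 0.76 %FS

0.76 %FS


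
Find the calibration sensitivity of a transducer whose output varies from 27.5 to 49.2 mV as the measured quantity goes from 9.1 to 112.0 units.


Sensitivity = (y2 - y1) / (x2 - x1).
S = (49.2 - 27.5) / (112.0 - 9.1)
S = 21.7 / 102.9
S = 0.2109 mV/unit

0.2109 mV/unit


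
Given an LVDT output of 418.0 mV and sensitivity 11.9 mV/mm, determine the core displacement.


Displacement = Vout / sensitivity.
d = 418.0 / 11.9
d = 35.126 mm

35.126 mm


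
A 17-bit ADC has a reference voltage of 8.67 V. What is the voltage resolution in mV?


The resolution (LSB) of an ADC is Vref / 2^n.
LSB = 8.67 / 2^17
LSB = 8.67 / 131072
LSB = 6.615e-05 V = 0.06614685 mV

0.06614685 mV


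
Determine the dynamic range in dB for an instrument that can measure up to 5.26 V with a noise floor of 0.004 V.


Dynamic range = 20 * log10(Vmax / Vnoise).
DR = 20 * log10(5.26 / 0.004)
DR = 20 * log10(1315.0)
DR = 62.38 dB

62.38 dB


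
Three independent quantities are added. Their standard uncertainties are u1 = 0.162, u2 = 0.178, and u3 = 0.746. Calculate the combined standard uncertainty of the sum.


For a sum of independent quantities, uc = sqrt(u1^2 + u2^2 + u3^2).
uc = sqrt(0.162^2 + 0.178^2 + 0.746^2)
uc = sqrt(0.026244 + 0.031684 + 0.556516)
uc = 0.7839

0.7839


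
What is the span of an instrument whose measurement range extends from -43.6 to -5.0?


Span = upper range - lower range.
Span = -5.0 - (-43.6)
Span = 38.6

38.6


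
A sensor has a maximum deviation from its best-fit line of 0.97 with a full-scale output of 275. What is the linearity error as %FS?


Linearity error = (max deviation / full scale) * 100%.
Linearity = (0.97 / 275) * 100
Linearity = 0.353 %FS

0.353 %FS


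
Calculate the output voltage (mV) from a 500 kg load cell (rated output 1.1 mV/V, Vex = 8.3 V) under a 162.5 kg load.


Vout = rated_output * Vex * (load / capacity).
Vout = 1.1 * 8.3 * (162.5 / 500)
Vout = 1.1 * 8.3 * 0.325
Vout = 2.967 mV

2.967 mV


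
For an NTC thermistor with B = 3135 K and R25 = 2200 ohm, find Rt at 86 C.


NTC thermistor equation: Rt = R25 * exp(B * (1/T - 1/T25)).
T in Kelvin: 359.15 K, T25 = 298.15 K
1/T - 1/T25 = 1/359.15 - 1/298.15 = -0.00056966
B * (1/T - 1/T25) = 3135 * -0.00056966 = -1.7859
Rt = 2200 * exp(-1.7859) = 368.8 ohm

368.8 ohm


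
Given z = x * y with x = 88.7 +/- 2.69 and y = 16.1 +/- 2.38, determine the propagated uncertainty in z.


For a product z = x*y, the relative uncertainty is:
uz/z = sqrt((ux/x)^2 + (uy/y)^2)
Relative uncertainties: ux/x = 2.69/88.7 = 0.030327
uy/y = 2.38/16.1 = 0.147826
z = 88.7 * 16.1 = 1428.1
uz = 1428.1 * sqrt(0.030327^2 + 0.147826^2) = 215.503

215.503


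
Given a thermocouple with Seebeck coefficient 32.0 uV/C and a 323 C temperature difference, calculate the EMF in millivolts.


The thermocouple output V = sensitivity * dT.
V = 32.0 uV/C * 323 C
V = 10336.0 uV
V = 10.336 mV

10.336 mV


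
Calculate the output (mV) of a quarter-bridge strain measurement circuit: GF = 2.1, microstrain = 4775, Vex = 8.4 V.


Quarter bridge output: Vout = (GF * epsilon * Vex) / 4.
Vout = (2.1 * 4775e-6 * 8.4) / 4
Vout = 0.084231 / 4 V
Vout = 0.02105775 V = 21.0577 mV

21.0577 mV


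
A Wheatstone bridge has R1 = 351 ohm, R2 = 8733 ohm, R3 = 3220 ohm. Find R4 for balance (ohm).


At balance: R1*R4 = R2*R3, so R4 = R2*R3/R1.
R4 = 8733 * 3220 / 351
R4 = 28120260 / 351
R4 = 80114.7 ohm

80114.7 ohm


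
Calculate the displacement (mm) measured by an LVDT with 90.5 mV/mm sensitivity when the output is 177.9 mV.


Displacement = Vout / sensitivity.
d = 177.9 / 90.5
d = 1.966 mm

1.966 mm


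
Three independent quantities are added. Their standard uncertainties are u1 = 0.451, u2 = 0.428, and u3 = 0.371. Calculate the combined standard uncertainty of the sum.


For a sum of independent quantities, uc = sqrt(u1^2 + u2^2 + u3^2).
uc = sqrt(0.451^2 + 0.428^2 + 0.371^2)
uc = sqrt(0.203401 + 0.183184 + 0.137641)
uc = 0.724

0.724


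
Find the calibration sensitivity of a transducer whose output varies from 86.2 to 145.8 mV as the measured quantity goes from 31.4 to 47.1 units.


Sensitivity = (y2 - y1) / (x2 - x1).
S = (145.8 - 86.2) / (47.1 - 31.4)
S = 59.6 / 15.7
S = 3.7962 mV/unit

3.7962 mV/unit


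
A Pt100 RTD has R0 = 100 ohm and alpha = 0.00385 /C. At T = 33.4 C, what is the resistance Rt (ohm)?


The RTD equation: Rt = R0 * (1 + alpha * T).
Rt = 100 * (1 + 0.00385 * 33.4)
Rt = 100 * (1 + 0.12859)
Rt = 100 * 1.12859
Rt = 112.859 ohm

112.859 ohm


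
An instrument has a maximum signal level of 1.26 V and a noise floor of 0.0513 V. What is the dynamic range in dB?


Dynamic range = 20 * log10(Vmax / Vnoise).
DR = 20 * log10(1.26 / 0.0513)
DR = 20 * log10(24.56)
DR = 27.81 dB

27.81 dB


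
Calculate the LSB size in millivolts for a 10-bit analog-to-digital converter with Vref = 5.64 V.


The resolution (LSB) of an ADC is Vref / 2^n.
LSB = 5.64 / 2^10
LSB = 5.64 / 1024
LSB = 0.00550781 V = 5.5078125 mV

5.5078125 mV


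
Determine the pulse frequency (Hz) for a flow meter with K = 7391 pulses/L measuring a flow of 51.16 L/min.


Frequency = K * Q / 60 (converting L/min to L/s).
f = 7391 * 51.16 / 60
f = 378123.56 / 60
f = 6302.06 Hz

6302.06 Hz


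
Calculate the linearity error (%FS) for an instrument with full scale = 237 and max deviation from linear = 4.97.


Linearity error = (max deviation / full scale) * 100%.
Linearity = (4.97 / 237) * 100
Linearity = 2.097 %FS

2.097 %FS


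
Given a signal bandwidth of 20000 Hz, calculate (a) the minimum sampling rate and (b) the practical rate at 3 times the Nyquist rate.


By Nyquist theorem, fs_min = 2 * fmax.
fs_min = 2 * 20000 = 40000 Hz
Practical rate = 3 * fs_min = 3 * 40000 = 120000 Hz

fs_min = 40000 Hz, fs_practical = 120000 Hz


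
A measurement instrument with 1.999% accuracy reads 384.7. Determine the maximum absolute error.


Absolute error = (accuracy% / 100) * reading.
Error = (1.999 / 100) * 384.7
Error = 0.01999 * 384.7
Error = 7.6902

7.6902


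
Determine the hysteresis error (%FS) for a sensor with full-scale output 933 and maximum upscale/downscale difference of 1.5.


Hysteresis = (max difference / full scale) * 100%.
H = (1.5 / 933) * 100
H = 0.161 %FS

0.161 %FS


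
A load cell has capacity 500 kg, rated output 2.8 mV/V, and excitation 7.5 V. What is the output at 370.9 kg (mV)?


Vout = rated_output * Vex * (load / capacity).
Vout = 2.8 * 7.5 * (370.9 / 500)
Vout = 2.8 * 7.5 * 0.7418
Vout = 15.578 mV

15.578 mV


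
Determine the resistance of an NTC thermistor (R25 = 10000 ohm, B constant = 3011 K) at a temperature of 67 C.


NTC thermistor equation: Rt = R25 * exp(B * (1/T - 1/T25)).
T in Kelvin: 340.15 K, T25 = 298.15 K
1/T - 1/T25 = 1/340.15 - 1/298.15 = -0.00041414
B * (1/T - 1/T25) = 3011 * -0.00041414 = -1.247
Rt = 10000 * exp(-1.247) = 2873.8 ohm

2873.8 ohm


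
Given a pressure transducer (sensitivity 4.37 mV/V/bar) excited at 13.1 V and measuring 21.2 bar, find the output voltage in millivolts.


Output = sensitivity * Vex * P.
Vout = 4.37 * 13.1 * 21.2
Vout = 57.247 * 21.2
Vout = 1213.64 mV

1213.64 mV


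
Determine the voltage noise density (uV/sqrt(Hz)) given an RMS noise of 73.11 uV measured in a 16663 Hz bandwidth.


Noise spectral density = Vrms / sqrt(BW).
NSD = 73.11 / sqrt(16663)
NSD = 73.11 / 129.0852
NSD = 0.5664 uV/sqrt(Hz)

0.5664 uV/sqrt(Hz)


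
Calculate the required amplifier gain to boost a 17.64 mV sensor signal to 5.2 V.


Gain = Vout / Vin (converting to same units).
G = 5.2 V / 17.64 mV
G = 5200.0 mV / 17.64 mV
G = 294.78

294.78


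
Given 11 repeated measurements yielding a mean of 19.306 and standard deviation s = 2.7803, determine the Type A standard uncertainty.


The standard uncertainty for Type A evaluation is u = s / sqrt(n).
u = 2.7803 / sqrt(11)
u = 2.7803 / 3.3166
u = 0.8383

0.8383


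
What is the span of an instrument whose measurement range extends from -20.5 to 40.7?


Span = upper range - lower range.
Span = 40.7 - (-20.5)
Span = 61.2

61.2


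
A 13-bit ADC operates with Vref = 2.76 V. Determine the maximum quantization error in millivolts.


The maximum quantization error is +/- LSB/2.
LSB = Vref / 2^n = 2.76 / 8192 = 0.00033691 V
Max error = LSB / 2 = 0.00033691 / 2 = 0.00016846 V
Max error = 0.1685 mV

0.1685 mV


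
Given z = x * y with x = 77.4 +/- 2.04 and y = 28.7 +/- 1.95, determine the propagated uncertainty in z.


For a product z = x*y, the relative uncertainty is:
uz/z = sqrt((ux/x)^2 + (uy/y)^2)
Relative uncertainties: ux/x = 2.04/77.4 = 0.026357
uy/y = 1.95/28.7 = 0.067944
z = 77.4 * 28.7 = 2221.4
uz = 2221.4 * sqrt(0.026357^2 + 0.067944^2) = 161.888

161.888


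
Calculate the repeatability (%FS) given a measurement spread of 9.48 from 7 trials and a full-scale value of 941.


Repeatability = (spread / full scale) * 100%.
R = (9.48 / 941) * 100
R = 1.007 %FS

1.007 %FS


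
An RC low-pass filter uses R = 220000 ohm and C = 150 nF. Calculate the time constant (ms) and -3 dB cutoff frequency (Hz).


Time constant: tau = R * C.
tau = 220000 * 1.50e-07 = 0.033 s
tau = 33.0 ms
Cutoff frequency: fc = 1 / (2*pi*R*C).
fc = 1 / (2*pi*0.033) = 4.82 Hz

tau = 33.0 ms, fc = 4.82 Hz


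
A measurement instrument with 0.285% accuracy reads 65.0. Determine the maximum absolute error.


Absolute error = (accuracy% / 100) * reading.
Error = (0.285 / 100) * 65.0
Error = 0.00285 * 65.0
Error = 0.1852

0.1852


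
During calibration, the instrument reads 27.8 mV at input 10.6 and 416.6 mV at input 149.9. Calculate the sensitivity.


Sensitivity = (y2 - y1) / (x2 - x1).
S = (416.6 - 27.8) / (149.9 - 10.6)
S = 388.8 / 139.3
S = 2.7911 mV/unit

2.7911 mV/unit


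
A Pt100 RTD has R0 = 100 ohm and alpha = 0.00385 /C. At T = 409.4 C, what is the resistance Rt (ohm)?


The RTD equation: Rt = R0 * (1 + alpha * T).
Rt = 100 * (1 + 0.00385 * 409.4)
Rt = 100 * (1 + 1.57619)
Rt = 100 * 2.57619
Rt = 257.619 ohm

257.619 ohm


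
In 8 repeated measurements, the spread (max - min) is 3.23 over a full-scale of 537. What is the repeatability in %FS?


Repeatability = (spread / full scale) * 100%.
R = (3.23 / 537) * 100
R = 0.601 %FS

0.601 %FS


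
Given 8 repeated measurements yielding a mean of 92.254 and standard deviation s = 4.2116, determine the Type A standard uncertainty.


The standard uncertainty for Type A evaluation is u = s / sqrt(n).
u = 4.2116 / sqrt(8)
u = 4.2116 / 2.8284
u = 1.489

1.489


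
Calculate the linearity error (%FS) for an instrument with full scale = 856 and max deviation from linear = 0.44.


Linearity error = (max deviation / full scale) * 100%.
Linearity = (0.44 / 856) * 100
Linearity = 0.051 %FS

0.051 %FS


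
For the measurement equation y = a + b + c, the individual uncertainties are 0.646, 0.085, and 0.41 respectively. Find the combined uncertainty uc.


For a sum of independent quantities, uc = sqrt(u1^2 + u2^2 + u3^2).
uc = sqrt(0.646^2 + 0.085^2 + 0.41^2)
uc = sqrt(0.417316 + 0.007225 + 0.1681)
uc = 0.7698

0.7698


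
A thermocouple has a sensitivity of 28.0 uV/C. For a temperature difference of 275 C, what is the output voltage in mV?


The thermocouple output V = sensitivity * dT.
V = 28.0 uV/C * 275 C
V = 7700.0 uV
V = 7.7 mV

7.7 mV


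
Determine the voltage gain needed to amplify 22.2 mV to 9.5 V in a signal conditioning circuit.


Gain = Vout / Vin (converting to same units).
G = 9.5 V / 22.2 mV
G = 9500.0 mV / 22.2 mV
G = 427.93

427.93


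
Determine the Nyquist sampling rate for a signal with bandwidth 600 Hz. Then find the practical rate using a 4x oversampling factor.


By Nyquist theorem, fs_min = 2 * fmax.
fs_min = 2 * 600 = 1200 Hz
Practical rate = 4 * fs_min = 4 * 1200 = 4800 Hz

fs_min = 1200 Hz, fs_practical = 4800 Hz


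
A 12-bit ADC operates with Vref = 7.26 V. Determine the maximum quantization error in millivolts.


The maximum quantization error is +/- LSB/2.
LSB = Vref / 2^n = 7.26 / 4096 = 0.00177246 V
Max error = LSB / 2 = 0.00177246 / 2 = 0.00088623 V
Max error = 0.8862 mV

0.8862 mV


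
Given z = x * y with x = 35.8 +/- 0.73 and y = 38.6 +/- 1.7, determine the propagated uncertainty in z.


For a product z = x*y, the relative uncertainty is:
uz/z = sqrt((ux/x)^2 + (uy/y)^2)
Relative uncertainties: ux/x = 0.73/35.8 = 0.020391
uy/y = 1.7/38.6 = 0.044041
z = 35.8 * 38.6 = 1381.9
uz = 1381.9 * sqrt(0.020391^2 + 0.044041^2) = 67.067

67.067


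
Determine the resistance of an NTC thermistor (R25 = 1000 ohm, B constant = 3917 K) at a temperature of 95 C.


NTC thermistor equation: Rt = R25 * exp(B * (1/T - 1/T25)).
T in Kelvin: 368.15 K, T25 = 298.15 K
1/T - 1/T25 = 1/368.15 - 1/298.15 = -0.00063773
B * (1/T - 1/T25) = 3917 * -0.00063773 = -2.498
Rt = 1000 * exp(-2.498) = 82.2 ohm

82.2 ohm


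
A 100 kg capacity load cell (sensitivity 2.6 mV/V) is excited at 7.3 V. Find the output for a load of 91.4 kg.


Vout = rated_output * Vex * (load / capacity).
Vout = 2.6 * 7.3 * (91.4 / 100)
Vout = 2.6 * 7.3 * 0.914
Vout = 17.348 mV

17.348 mV


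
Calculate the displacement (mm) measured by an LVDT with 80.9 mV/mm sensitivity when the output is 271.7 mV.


Displacement = Vout / sensitivity.
d = 271.7 / 80.9
d = 3.358 mm

3.358 mm


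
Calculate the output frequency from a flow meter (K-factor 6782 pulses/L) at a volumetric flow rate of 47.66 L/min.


Frequency = K * Q / 60 (converting L/min to L/s).
f = 6782 * 47.66 / 60
f = 323230.12 / 60
f = 5387.17 Hz

5387.17 Hz


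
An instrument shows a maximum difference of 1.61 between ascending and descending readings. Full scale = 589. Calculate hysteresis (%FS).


Hysteresis = (max difference / full scale) * 100%.
H = (1.61 / 589) * 100
H = 0.273 %FS

0.273 %FS


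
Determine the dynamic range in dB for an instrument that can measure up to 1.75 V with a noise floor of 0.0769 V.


Dynamic range = 20 * log10(Vmax / Vnoise).
DR = 20 * log10(1.75 / 0.0769)
DR = 20 * log10(22.76)
DR = 27.14 dB

27.14 dB


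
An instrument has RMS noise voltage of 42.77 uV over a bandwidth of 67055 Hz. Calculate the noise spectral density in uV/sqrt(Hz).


Noise spectral density = Vrms / sqrt(BW).
NSD = 42.77 / sqrt(67055)
NSD = 42.77 / 258.9498
NSD = 0.1652 uV/sqrt(Hz)

0.1652 uV/sqrt(Hz)


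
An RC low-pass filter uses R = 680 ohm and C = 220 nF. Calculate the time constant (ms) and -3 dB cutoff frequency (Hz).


Time constant: tau = R * C.
tau = 680 * 2.20e-07 = 0.0001496 s
tau = 0.1496 ms
Cutoff frequency: fc = 1 / (2*pi*R*C).
fc = 1 / (2*pi*0.0001496) = 1063.87 Hz

tau = 0.1496 ms, fc = 1063.87 Hz


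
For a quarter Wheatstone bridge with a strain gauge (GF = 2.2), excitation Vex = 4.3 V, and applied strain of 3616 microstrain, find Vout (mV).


Quarter bridge output: Vout = (GF * epsilon * Vex) / 4.
Vout = (2.2 * 3616e-6 * 4.3) / 4
Vout = 0.03420736 / 4 V
Vout = 0.00855184 V = 8.5518 mV

8.5518 mV


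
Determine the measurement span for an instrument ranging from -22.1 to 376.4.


Span = upper range - lower range.
Span = 376.4 - (-22.1)
Span = 398.5

398.5


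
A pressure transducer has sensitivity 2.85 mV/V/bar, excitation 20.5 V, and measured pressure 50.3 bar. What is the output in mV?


Output = sensitivity * Vex * P.
Vout = 2.85 * 20.5 * 50.3
Vout = 58.425 * 50.3
Vout = 2938.78 mV

2938.78 mV


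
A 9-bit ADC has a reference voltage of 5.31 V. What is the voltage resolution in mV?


The resolution (LSB) of an ADC is Vref / 2^n.
LSB = 5.31 / 2^9
LSB = 5.31 / 512
LSB = 0.01037109 V = 10.37109375 mV

10.37109375 mV


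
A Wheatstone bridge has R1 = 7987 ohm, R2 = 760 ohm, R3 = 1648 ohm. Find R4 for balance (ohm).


At balance: R1*R4 = R2*R3, so R4 = R2*R3/R1.
R4 = 760 * 1648 / 7987
R4 = 1252480 / 7987
R4 = 156.81 ohm

156.81 ohm


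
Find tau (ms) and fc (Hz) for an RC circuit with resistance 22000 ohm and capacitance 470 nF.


Time constant: tau = R * C.
tau = 22000 * 4.70e-07 = 0.01034 s
tau = 10.34 ms
Cutoff frequency: fc = 1 / (2*pi*R*C).
fc = 1 / (2*pi*0.01034) = 15.39 Hz

tau = 10.34 ms, fc = 15.39 Hz


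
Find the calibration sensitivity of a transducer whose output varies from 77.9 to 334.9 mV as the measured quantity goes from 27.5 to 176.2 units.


Sensitivity = (y2 - y1) / (x2 - x1).
S = (334.9 - 77.9) / (176.2 - 27.5)
S = 257.0 / 148.7
S = 1.7283 mV/unit

1.7283 mV/unit


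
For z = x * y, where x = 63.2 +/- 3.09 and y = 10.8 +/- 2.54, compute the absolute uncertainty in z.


For a product z = x*y, the relative uncertainty is:
uz/z = sqrt((ux/x)^2 + (uy/y)^2)
Relative uncertainties: ux/x = 3.09/63.2 = 0.048892
uy/y = 2.54/10.8 = 0.235185
z = 63.2 * 10.8 = 682.6
uz = 682.6 * sqrt(0.048892^2 + 0.235185^2) = 163.96

163.96


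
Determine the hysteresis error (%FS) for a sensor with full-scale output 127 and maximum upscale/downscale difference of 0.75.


Hysteresis = (max difference / full scale) * 100%.
H = (0.75 / 127) * 100
H = 0.591 %FS

0.591 %FS


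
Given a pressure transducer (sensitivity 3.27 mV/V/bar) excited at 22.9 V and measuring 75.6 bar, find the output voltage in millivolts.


Output = sensitivity * Vex * P.
Vout = 3.27 * 22.9 * 75.6
Vout = 74.883 * 75.6
Vout = 5661.15 mV

5661.15 mV


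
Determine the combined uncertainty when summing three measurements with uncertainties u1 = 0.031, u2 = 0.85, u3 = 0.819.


For a sum of independent quantities, uc = sqrt(u1^2 + u2^2 + u3^2).
uc = sqrt(0.031^2 + 0.85^2 + 0.819^2)
uc = sqrt(0.000961 + 0.7225 + 0.670761)
uc = 1.1808

1.1808


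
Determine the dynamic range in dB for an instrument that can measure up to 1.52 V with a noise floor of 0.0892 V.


Dynamic range = 20 * log10(Vmax / Vnoise).
DR = 20 * log10(1.52 / 0.0892)
DR = 20 * log10(17.04)
DR = 24.63 dB

24.63 dB


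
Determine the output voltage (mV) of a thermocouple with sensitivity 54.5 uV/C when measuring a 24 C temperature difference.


The thermocouple output V = sensitivity * dT.
V = 54.5 uV/C * 24 C
V = 1308.0 uV
V = 1.308 mV

1.308 mV


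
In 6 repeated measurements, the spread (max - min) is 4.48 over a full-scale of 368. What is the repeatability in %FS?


Repeatability = (spread / full scale) * 100%.
R = (4.48 / 368) * 100
R = 1.217 %FS

1.217 %FS


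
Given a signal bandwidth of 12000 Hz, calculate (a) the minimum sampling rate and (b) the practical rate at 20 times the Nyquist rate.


By Nyquist theorem, fs_min = 2 * fmax.
fs_min = 2 * 12000 = 24000 Hz
Practical rate = 20 * fs_min = 20 * 24000 = 480000 Hz

fs_min = 24000 Hz, fs_practical = 480000 Hz


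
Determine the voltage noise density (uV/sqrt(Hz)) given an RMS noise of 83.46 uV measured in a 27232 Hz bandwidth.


Noise spectral density = Vrms / sqrt(BW).
NSD = 83.46 / sqrt(27232)
NSD = 83.46 / 165.0212
NSD = 0.5058 uV/sqrt(Hz)

0.5058 uV/sqrt(Hz)


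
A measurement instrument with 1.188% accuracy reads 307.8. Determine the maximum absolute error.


Absolute error = (accuracy% / 100) * reading.
Error = (1.188 / 100) * 307.8
Error = 0.01188 * 307.8
Error = 3.6567

3.6567


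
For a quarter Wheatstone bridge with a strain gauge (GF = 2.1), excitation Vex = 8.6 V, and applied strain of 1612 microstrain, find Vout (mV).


Quarter bridge output: Vout = (GF * epsilon * Vex) / 4.
Vout = (2.1 * 1612e-6 * 8.6) / 4
Vout = 0.02911272 / 4 V
Vout = 0.00727818 V = 7.2782 mV

7.2782 mV


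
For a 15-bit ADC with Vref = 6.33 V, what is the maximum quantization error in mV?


The maximum quantization error is +/- LSB/2.
LSB = Vref / 2^n = 6.33 / 32768 = 0.00019318 V
Max error = LSB / 2 = 0.00019318 / 2 = 9.659e-05 V
Max error = 0.0966 mV

0.0966 mV


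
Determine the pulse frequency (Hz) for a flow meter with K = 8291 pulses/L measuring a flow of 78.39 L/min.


Frequency = K * Q / 60 (converting L/min to L/s).
f = 8291 * 78.39 / 60
f = 649931.49 / 60
f = 10832.19 Hz

10832.19 Hz


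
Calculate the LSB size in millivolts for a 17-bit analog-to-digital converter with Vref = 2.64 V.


The resolution (LSB) of an ADC is Vref / 2^n.
LSB = 2.64 / 2^17
LSB = 2.64 / 131072
LSB = 2.014e-05 V = 0.0201416 mV

0.0201416 mV


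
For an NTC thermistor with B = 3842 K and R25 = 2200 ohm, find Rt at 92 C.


NTC thermistor equation: Rt = R25 * exp(B * (1/T - 1/T25)).
T in Kelvin: 365.15 K, T25 = 298.15 K
1/T - 1/T25 = 1/365.15 - 1/298.15 = -0.00061542
B * (1/T - 1/T25) = 3842 * -0.00061542 = -2.3644
Rt = 2200 * exp(-2.3644) = 206.8 ohm

206.8 ohm


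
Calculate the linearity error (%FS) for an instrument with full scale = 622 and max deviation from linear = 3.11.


Linearity error = (max deviation / full scale) * 100%.
Linearity = (3.11 / 622) * 100
Linearity = 0.5 %FS

0.5 %FS


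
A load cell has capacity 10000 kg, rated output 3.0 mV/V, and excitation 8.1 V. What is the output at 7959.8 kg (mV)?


Vout = rated_output * Vex * (load / capacity).
Vout = 3.0 * 8.1 * (7959.8 / 10000)
Vout = 3.0 * 8.1 * 0.79598
Vout = 19.342 mV

19.342 mV


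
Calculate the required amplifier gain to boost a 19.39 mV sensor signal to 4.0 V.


Gain = Vout / Vin (converting to same units).
G = 4.0 V / 19.39 mV
G = 4000.0 mV / 19.39 mV
G = 206.29

206.29


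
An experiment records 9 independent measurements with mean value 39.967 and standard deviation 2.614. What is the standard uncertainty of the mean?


The standard uncertainty for Type A evaluation is u = s / sqrt(n).
u = 2.614 / sqrt(9)
u = 2.614 / 3.0
u = 0.8713

0.8713


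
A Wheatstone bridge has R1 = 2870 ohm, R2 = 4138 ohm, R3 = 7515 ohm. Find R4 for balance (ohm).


At balance: R1*R4 = R2*R3, so R4 = R2*R3/R1.
R4 = 4138 * 7515 / 2870
R4 = 31097070 / 2870
R4 = 10835.22 ohm

10835.22 ohm


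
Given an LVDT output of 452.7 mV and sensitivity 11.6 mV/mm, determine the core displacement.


Displacement = Vout / sensitivity.
d = 452.7 / 11.6
d = 39.026 mm

39.026 mm


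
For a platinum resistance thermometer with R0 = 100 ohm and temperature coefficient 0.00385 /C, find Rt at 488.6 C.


The RTD equation: Rt = R0 * (1 + alpha * T).
Rt = 100 * (1 + 0.00385 * 488.6)
Rt = 100 * (1 + 1.88111)
Rt = 100 * 2.88111
Rt = 288.111 ohm

288.111 ohm


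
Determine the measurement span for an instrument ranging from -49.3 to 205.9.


Span = upper range - lower range.
Span = 205.9 - (-49.3)
Span = 255.2

255.2


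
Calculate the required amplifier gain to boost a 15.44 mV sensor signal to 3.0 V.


Gain = Vout / Vin (converting to same units).
G = 3.0 V / 15.44 mV
G = 3000.0 mV / 15.44 mV
G = 194.3

194.3


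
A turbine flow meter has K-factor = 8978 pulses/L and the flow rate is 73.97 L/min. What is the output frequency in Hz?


Frequency = K * Q / 60 (converting L/min to L/s).
f = 8978 * 73.97 / 60
f = 664102.66 / 60
f = 11068.38 Hz

11068.38 Hz


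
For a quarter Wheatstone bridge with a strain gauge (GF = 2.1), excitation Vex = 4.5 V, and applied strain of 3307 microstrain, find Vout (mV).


Quarter bridge output: Vout = (GF * epsilon * Vex) / 4.
Vout = (2.1 * 3307e-6 * 4.5) / 4
Vout = 0.03125115 / 4 V
Vout = 0.00781279 V = 7.8128 mV

7.8128 mV


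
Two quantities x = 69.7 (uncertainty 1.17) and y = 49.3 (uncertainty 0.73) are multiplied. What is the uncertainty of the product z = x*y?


For a product z = x*y, the relative uncertainty is:
uz/z = sqrt((ux/x)^2 + (uy/y)^2)
Relative uncertainties: ux/x = 1.17/69.7 = 0.016786
uy/y = 0.73/49.3 = 0.014807
z = 69.7 * 49.3 = 3436.2
uz = 3436.2 * sqrt(0.016786^2 + 0.014807^2) = 76.915

76.915


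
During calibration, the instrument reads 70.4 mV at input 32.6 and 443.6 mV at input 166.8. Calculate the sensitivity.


Sensitivity = (y2 - y1) / (x2 - x1).
S = (443.6 - 70.4) / (166.8 - 32.6)
S = 373.2 / 134.2
S = 2.7809 mV/unit

2.7809 mV/unit


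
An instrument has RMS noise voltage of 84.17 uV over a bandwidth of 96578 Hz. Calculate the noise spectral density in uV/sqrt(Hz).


Noise spectral density = Vrms / sqrt(BW).
NSD = 84.17 / sqrt(96578)
NSD = 84.17 / 310.77
NSD = 0.2708 uV/sqrt(Hz)

0.2708 uV/sqrt(Hz)


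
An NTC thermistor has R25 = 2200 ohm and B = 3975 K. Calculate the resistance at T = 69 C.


NTC thermistor equation: Rt = R25 * exp(B * (1/T - 1/T25)).
T in Kelvin: 342.15 K, T25 = 298.15 K
1/T - 1/T25 = 1/342.15 - 1/298.15 = -0.00043132
B * (1/T - 1/T25) = 3975 * -0.00043132 = -1.7145
Rt = 2200 * exp(-1.7145) = 396.1 ohm

396.1 ohm


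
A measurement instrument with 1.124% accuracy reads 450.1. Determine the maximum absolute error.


Absolute error = (accuracy% / 100) * reading.
Error = (1.124 / 100) * 450.1
Error = 0.01124 * 450.1
Error = 5.0591

5.0591


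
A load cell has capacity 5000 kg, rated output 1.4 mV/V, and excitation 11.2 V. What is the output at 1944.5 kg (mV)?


Vout = rated_output * Vex * (load / capacity).
Vout = 1.4 * 11.2 * (1944.5 / 5000)
Vout = 1.4 * 11.2 * 0.3889
Vout = 6.098 mV

6.098 mV


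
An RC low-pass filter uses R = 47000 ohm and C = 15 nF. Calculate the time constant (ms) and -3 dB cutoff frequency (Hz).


Time constant: tau = R * C.
tau = 47000 * 1.50e-08 = 0.000705 s
tau = 0.705 ms
Cutoff frequency: fc = 1 / (2*pi*R*C).
fc = 1 / (2*pi*0.000705) = 225.75 Hz

tau = 0.705 ms, fc = 225.75 Hz


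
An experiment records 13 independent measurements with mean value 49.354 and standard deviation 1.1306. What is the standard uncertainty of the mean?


The standard uncertainty for Type A evaluation is u = s / sqrt(n).
u = 1.1306 / sqrt(13)
u = 1.1306 / 3.6056
u = 0.3136

0.3136


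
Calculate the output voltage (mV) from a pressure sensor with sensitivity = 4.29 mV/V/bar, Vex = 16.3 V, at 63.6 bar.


Output = sensitivity * Vex * P.
Vout = 4.29 * 16.3 * 63.6
Vout = 69.927 * 63.6
Vout = 4447.36 mV

4447.36 mV


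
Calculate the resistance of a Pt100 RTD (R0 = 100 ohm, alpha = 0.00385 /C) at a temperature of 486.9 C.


The RTD equation: Rt = R0 * (1 + alpha * T).
Rt = 100 * (1 + 0.00385 * 486.9)
Rt = 100 * (1 + 1.874565)
Rt = 100 * 2.874565
Rt = 287.457 ohm

287.457 ohm


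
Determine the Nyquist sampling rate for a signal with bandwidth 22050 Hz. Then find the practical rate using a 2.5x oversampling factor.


By Nyquist theorem, fs_min = 2 * fmax.
fs_min = 2 * 22050 = 44100 Hz
Practical rate = 2.5 * fs_min = 2.5 * 44100 = 110250 Hz

fs_min = 44100 Hz, fs_practical = 110250 Hz


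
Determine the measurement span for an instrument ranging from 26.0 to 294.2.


Span = upper range - lower range.
Span = 294.2 - (26.0)
Span = 268.2

268.2


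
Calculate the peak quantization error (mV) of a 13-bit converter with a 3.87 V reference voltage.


The maximum quantization error is +/- LSB/2.
LSB = Vref / 2^n = 3.87 / 8192 = 0.00047241 V
Max error = LSB / 2 = 0.00047241 / 2 = 0.00023621 V
Max error = 0.2362 mV

0.2362 mV


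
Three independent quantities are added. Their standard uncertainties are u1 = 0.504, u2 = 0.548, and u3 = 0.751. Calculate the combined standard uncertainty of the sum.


For a sum of independent quantities, uc = sqrt(u1^2 + u2^2 + u3^2).
uc = sqrt(0.504^2 + 0.548^2 + 0.751^2)
uc = sqrt(0.254016 + 0.300304 + 0.564001)
uc = 1.0575

1.0575


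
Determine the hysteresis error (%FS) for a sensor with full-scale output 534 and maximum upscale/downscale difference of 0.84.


Hysteresis = (max difference / full scale) * 100%.
H = (0.84 / 534) * 100
H = 0.157 %FS

0.157 %FS


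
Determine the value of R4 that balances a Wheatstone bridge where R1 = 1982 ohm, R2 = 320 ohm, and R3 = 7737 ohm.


At balance: R1*R4 = R2*R3, so R4 = R2*R3/R1.
R4 = 320 * 7737 / 1982
R4 = 2475840 / 1982
R4 = 1249.16 ohm

1249.16 ohm


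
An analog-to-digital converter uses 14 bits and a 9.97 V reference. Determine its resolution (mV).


The resolution (LSB) of an ADC is Vref / 2^n.
LSB = 9.97 / 2^14
LSB = 9.97 / 16384
LSB = 0.00060852 V = 0.60852051 mV

0.60852051 mV


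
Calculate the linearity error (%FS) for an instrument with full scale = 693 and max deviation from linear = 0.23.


Linearity error = (max deviation / full scale) * 100%.
Linearity = (0.23 / 693) * 100
Linearity = 0.033 %FS

0.033 %FS


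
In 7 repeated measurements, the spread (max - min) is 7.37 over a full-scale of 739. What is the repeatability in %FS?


Repeatability = (spread / full scale) * 100%.
R = (7.37 / 739) * 100
R = 0.997 %FS

0.997 %FS


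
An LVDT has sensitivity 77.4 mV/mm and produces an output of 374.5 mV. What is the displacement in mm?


Displacement = Vout / sensitivity.
d = 374.5 / 77.4
d = 4.839 mm

4.839 mm


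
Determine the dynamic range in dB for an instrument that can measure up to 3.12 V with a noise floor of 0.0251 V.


Dynamic range = 20 * log10(Vmax / Vnoise).
DR = 20 * log10(3.12 / 0.0251)
DR = 20 * log10(124.3)
DR = 41.89 dB

41.89 dB


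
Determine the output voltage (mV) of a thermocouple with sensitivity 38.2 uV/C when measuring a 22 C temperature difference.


The thermocouple output V = sensitivity * dT.
V = 38.2 uV/C * 22 C
V = 840.4 uV
V = 0.84 mV

0.84 mV


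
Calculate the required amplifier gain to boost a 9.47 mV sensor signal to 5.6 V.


Gain = Vout / Vin (converting to same units).
G = 5.6 V / 9.47 mV
G = 5600.0 mV / 9.47 mV
G = 591.34

591.34


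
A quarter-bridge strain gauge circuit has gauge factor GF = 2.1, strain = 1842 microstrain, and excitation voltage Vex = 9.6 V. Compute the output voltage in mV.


Quarter bridge output: Vout = (GF * epsilon * Vex) / 4.
Vout = (2.1 * 1842e-6 * 9.6) / 4
Vout = 0.03713472 / 4 V
Vout = 0.00928368 V = 9.2837 mV

9.2837 mV


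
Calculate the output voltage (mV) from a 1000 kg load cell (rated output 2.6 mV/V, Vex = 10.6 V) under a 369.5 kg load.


Vout = rated_output * Vex * (load / capacity).
Vout = 2.6 * 10.6 * (369.5 / 1000)
Vout = 2.6 * 10.6 * 0.3695
Vout = 10.183 mV

10.183 mV


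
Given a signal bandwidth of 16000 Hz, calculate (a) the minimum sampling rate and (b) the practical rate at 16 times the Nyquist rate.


By Nyquist theorem, fs_min = 2 * fmax.
fs_min = 2 * 16000 = 32000 Hz
Practical rate = 16 * fs_min = 16 * 32000 = 512000 Hz

fs_min = 32000 Hz, fs_practical = 512000 Hz


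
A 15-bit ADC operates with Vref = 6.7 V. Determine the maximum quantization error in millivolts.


The maximum quantization error is +/- LSB/2.
LSB = Vref / 2^n = 6.7 / 32768 = 0.00020447 V
Max error = LSB / 2 = 0.00020447 / 2 = 0.00010223 V
Max error = 0.1022 mV

0.1022 mV
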